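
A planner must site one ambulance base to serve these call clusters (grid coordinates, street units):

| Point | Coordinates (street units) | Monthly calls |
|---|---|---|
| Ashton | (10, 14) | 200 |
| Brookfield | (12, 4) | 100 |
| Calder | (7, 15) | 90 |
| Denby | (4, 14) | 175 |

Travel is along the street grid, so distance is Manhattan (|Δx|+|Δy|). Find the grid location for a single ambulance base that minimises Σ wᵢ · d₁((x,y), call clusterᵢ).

Manhattan distance separates: Σwᵢ(|x−xᵢ|+|y−yᵢ|) = Σwᵢ|x−xᵢ| + Σwᵢ|y−yᵢ|, so x and y are optimised independently as 1-D weighted medians.
Total weight W = 565; half = 282.5.
x-coordinate, sorted with cumulative weight:
  x=4 (Denby, w=175) cum 175
  x=7 (Calder, w=90) cum 265
  x=10 (Ashton, w=200) cum 465  ← median
  x=12 (Brookfield, w=100) cum 565
⇒ x* = 10
y-coordinate, sorted with cumulative weight:
  y=4 (Brookfield, w=100) cum 100
  y=14 (Ashton, w=200) cum 300  ← median
  y=14 (Denby, w=175) cum 475
  y=15 (Calder, w=90) cum 565
⇒ y* = 14

(10, 14)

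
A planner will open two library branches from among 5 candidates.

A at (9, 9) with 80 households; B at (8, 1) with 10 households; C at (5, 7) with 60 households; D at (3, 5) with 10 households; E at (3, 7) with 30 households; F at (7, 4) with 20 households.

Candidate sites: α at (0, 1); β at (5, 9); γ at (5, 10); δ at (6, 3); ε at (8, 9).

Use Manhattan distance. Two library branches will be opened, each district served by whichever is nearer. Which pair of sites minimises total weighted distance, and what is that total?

{β, ε}, total 580

Evaluate every pair (each demand assigned to the nearer of the two):
  {β, ε}: total = 580
  {γ, ε}: total = 680
  {β, δ}: total = 690
  {δ, ε}: total = 720
  {α, β}: total = 840
  {α, ε}: total = 860
  {γ, δ}: total = 860
  {β, γ}: total = 870
  {α, γ}: total = 1040
  {α, δ}: total = 1360
Best pair: {β, ε} with total 580.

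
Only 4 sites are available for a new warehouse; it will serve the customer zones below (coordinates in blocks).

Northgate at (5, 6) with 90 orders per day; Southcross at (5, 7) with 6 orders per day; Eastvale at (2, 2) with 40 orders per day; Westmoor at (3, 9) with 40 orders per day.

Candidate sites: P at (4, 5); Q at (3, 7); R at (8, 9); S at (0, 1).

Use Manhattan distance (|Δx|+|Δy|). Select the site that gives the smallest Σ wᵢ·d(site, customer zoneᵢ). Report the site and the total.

P, total 598 blocks

Total weighted distance at each candidate:
  P (4, 5): total = 598
  Q (3, 7): total = 602
  R (8, 9): total = 1290
  S (0, 1): total = 1526
Minimum is at P with total 598 blocks.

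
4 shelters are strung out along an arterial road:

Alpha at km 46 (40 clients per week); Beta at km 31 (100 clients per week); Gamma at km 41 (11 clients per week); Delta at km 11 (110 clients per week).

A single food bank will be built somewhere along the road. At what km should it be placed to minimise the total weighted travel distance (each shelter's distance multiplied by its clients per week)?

x = 31

For a sum of weighted absolute distances on a line, the optimum is the weighted median (not the mean). Total weight W = 261; half-weight = 130.5.
Sort by position and accumulate weight:
  km 11 (Delta, w=110) → cum 110
  km 31 (Beta, w=100) → cum 210  ≥ 130.5 → median here
  km 41 (Gamma, w=11) → cum 221
  km 46 (Alpha, w=40) → cum 261
Optimal location: km 31.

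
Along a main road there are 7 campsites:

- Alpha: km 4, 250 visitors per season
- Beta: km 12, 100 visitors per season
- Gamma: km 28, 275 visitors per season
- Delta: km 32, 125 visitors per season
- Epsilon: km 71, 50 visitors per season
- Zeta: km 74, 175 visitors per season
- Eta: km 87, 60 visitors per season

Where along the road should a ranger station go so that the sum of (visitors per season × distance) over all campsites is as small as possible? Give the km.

x = 28

For a sum of weighted absolute distances on a line, the optimum is the weighted median (not the mean). Total weight W = 1035; half-weight = 517.5.
Sort by position and accumulate weight:
  km 4 (Alpha, w=250) → cum 250
  km 12 (Beta, w=100) → cum 350
  km 28 (Gamma, w=275) → cum 625  ≥ 517.5 → median here
  km 32 (Delta, w=125) → cum 750
  km 71 (Epsilon, w=50) → cum 800
  km 74 (Zeta, w=175) → cum 975
  km 87 (Eta, w=60) → cum 1035
Optimal location: km 28.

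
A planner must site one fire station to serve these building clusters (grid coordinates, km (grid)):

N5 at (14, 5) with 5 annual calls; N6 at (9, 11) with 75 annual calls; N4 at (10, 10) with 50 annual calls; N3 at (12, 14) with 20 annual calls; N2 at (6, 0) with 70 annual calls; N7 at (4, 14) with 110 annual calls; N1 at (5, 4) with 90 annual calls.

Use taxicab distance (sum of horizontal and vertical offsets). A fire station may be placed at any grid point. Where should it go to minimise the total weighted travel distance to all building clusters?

(6, 10)

Manhattan distance separates: Σwᵢ(|x−xᵢ|+|y−yᵢ|) = Σwᵢ|x−xᵢ| + Σwᵢ|y−yᵢ|, so x and y are optimised independently as 1-D weighted medians.
Total weight W = 420; half = 210.
x-coordinate, sorted with cumulative weight:
  x=4 (N7, w=110) cum 110
  x=5 (N1, w=90) cum 200
  x=6 (N2, w=70) cum 270  ← median
  x=9 (N6, w=75) cum 345
  x=10 (N4, w=50) cum 395
  x=12 (N3, w=20) cum 415
  x=14 (N5, w=5) cum 420
⇒ x* = 6
y-coordinate, sorted with cumulative weight:
  y=0 (N2, w=70) cum 70
  y=4 (N1, w=90) cum 160
  y=5 (N5, w=5) cum 165
  y=10 (N4, w=50) cum 215  ← median
  y=11 (N6, w=75) cum 290
  y=14 (N3, w=20) cum 310
  y=14 (N7, w=110) cum 420
⇒ y* = 10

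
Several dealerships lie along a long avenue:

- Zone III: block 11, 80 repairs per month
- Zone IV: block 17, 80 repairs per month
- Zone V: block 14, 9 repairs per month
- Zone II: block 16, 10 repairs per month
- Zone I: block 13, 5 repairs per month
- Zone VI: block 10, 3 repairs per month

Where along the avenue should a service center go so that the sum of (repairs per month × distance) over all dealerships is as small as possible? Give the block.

For a sum of weighted absolute distances on a line, the optimum is the weighted median (not the mean). Total weight W = 187; half-weight = 93.5.
Sort by position and accumulate weight:
  block 10 (Zone VI, w=3) → cum 3
  block 11 (Zone III, w=80) → cum 83
  block 13 (Zone I, w=5) → cum 88
  block 14 (Zone V, w=9) → cum 97  ≥ 93.5 → median here
  block 16 (Zone II, w=10) → cum 107
  block 17 (Zone IV, w=80) → cum 187
Optimal location: block 14.

x = 14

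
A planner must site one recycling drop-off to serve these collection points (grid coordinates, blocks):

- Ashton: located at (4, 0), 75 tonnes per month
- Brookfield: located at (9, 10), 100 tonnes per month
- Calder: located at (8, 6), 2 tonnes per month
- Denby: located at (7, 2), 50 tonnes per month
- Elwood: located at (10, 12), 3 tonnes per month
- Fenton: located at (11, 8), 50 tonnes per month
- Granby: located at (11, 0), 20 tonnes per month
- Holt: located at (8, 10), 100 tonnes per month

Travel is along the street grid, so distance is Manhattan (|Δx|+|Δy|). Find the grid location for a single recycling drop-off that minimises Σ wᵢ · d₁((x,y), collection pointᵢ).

(8, 10)

Manhattan distance separates: Σwᵢ(|x−xᵢ|+|y−yᵢ|) = Σwᵢ|x−xᵢ| + Σwᵢ|y−yᵢ|, so x and y are optimised independently as 1-D weighted medians.
Total weight W = 400; half = 200.
x-coordinate, sorted with cumulative weight:
  x=4 (Ashton, w=75) cum 75
  x=7 (Denby, w=50) cum 125
  x=8 (Calder, w=2) cum 127
  x=8 (Holt, w=100) cum 227  ← median
  x=9 (Brookfield, w=100) cum 327
  x=10 (Elwood, w=3) cum 330
  x=11 (Fenton, w=50) cum 380
  x=11 (Granby, w=20) cum 400
⇒ x* = 8
y-coordinate, sorted with cumulative weight:
  y=0 (Ashton, w=75) cum 75
  y=0 (Granby, w=20) cum 95
  y=2 (Denby, w=50) cum 145
  y=6 (Calder, w=2) cum 147
  y=8 (Fenton, w=50) cum 197
  y=10 (Brookfield, w=100) cum 297  ← median
  y=10 (Holt, w=100) cum 397
  y=12 (Elwood, w=3) cum 400
⇒ y* = 10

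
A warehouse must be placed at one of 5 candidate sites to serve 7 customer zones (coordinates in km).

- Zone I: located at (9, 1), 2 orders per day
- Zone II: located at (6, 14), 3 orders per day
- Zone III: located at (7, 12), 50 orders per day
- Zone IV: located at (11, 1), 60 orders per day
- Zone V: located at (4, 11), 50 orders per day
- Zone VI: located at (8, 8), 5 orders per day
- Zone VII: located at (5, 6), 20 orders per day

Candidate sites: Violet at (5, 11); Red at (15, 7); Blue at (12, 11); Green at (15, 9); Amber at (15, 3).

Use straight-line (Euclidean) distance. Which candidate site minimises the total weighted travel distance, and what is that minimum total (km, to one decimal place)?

Total weighted distance at each candidate:
  Violet (5, 11): total = 1013.8
  Red (15, 7): total = 1777.1
  Blue (12, 11): total = 1496.0
  Green (15, 9): total = 1817.9
  Amber (15, 3): total = 1857.6
Minimum is at Violet with total 1013.8 km.

Violet, total 1013.8 km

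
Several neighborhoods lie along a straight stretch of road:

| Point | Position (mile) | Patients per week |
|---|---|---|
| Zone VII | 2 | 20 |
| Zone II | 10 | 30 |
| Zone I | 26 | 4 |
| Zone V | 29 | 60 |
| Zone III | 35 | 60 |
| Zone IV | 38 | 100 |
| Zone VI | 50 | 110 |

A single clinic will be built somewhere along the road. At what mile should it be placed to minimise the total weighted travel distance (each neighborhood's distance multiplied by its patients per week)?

For a sum of weighted absolute distances on a line, the optimum is the weighted median (not the mean). Total weight W = 384; half-weight = 192.
Sort by position and accumulate weight:
  mile 2 (Zone VII, w=20) → cum 20
  mile 10 (Zone II, w=30) → cum 50
  mile 26 (Zone I, w=4) → cum 54
  mile 29 (Zone V, w=60) → cum 114
  mile 35 (Zone III, w=60) → cum 174
  mile 38 (Zone IV, w=100) → cum 274  ≥ 192 → median here
  mile 50 (Zone VI, w=110) → cum 384
Optimal location: mile 38.

x = 38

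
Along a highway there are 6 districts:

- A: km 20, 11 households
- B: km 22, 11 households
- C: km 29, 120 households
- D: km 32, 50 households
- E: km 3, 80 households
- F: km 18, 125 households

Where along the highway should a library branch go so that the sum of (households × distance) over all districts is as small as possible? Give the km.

For a sum of weighted absolute distances on a line, the optimum is the weighted median (not the mean). Total weight W = 397; half-weight = 198.5.
Sort by position and accumulate weight:
  km 3 (E, w=80) → cum 80
  km 18 (F, w=125) → cum 205  ≥ 198.5 → median here
  km 20 (A, w=11) → cum 216
  km 22 (B, w=11) → cum 227
  km 29 (C, w=120) → cum 347
  km 32 (D, w=50) → cum 397
Optimal location: km 18.

x = 18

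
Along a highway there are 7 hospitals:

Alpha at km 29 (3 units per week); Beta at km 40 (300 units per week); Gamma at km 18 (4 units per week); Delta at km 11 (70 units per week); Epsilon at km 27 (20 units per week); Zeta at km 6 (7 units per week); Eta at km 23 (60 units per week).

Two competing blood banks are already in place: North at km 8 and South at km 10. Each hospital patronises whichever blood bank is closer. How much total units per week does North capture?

7

The indifferent point is the midpoint (8+10)/2 = 9; hospitals left of it (closer to North at 8) go to North, those right go to South.
  Zeta at 6 (w=7) → North
  Delta at 11 (w=70) → South
  Gamma at 18 (w=4) → South
  Eta at 23 (w=60) → South
  Epsilon at 27 (w=20) → South
  Alpha at 29 (w=3) → South
  Beta at 40 (w=300) → South
North captures 7; South captures 457.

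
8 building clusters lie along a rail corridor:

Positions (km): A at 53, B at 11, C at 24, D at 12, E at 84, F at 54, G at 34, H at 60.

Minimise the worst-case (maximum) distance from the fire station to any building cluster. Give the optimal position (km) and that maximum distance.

The 1-center on a line is the midpoint of the two extreme points: leftmost at 11, rightmost at 84.
Optimal location = (11 + 84)/2 = 47.5; maximum distance = (84 − 11)/2 = 36.5.

location 47.5, max distance 36.5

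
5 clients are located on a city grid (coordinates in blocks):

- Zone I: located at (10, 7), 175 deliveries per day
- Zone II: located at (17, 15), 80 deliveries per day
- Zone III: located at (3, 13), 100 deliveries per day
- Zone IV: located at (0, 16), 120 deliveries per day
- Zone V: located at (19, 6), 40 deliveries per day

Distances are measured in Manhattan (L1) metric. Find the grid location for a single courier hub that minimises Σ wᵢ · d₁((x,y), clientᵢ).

Manhattan distance separates: Σwᵢ(|x−xᵢ|+|y−yᵢ|) = Σwᵢ|x−xᵢ| + Σwᵢ|y−yᵢ|, so x and y are optimised independently as 1-D weighted medians.
Total weight W = 515; half = 257.5.
x-coordinate, sorted with cumulative weight:
  x=0 (Zone IV, w=120) cum 120
  x=3 (Zone III, w=100) cum 220
  x=10 (Zone I, w=175) cum 395  ← median
  x=17 (Zone II, w=80) cum 475
  x=19 (Zone V, w=40) cum 515
⇒ x* = 10
y-coordinate, sorted with cumulative weight:
  y=6 (Zone V, w=40) cum 40
  y=7 (Zone I, w=175) cum 215
  y=13 (Zone III, w=100) cum 315  ← median
  y=15 (Zone II, w=80) cum 395
  y=16 (Zone IV, w=120) cum 515
⇒ y* = 13

(10, 13)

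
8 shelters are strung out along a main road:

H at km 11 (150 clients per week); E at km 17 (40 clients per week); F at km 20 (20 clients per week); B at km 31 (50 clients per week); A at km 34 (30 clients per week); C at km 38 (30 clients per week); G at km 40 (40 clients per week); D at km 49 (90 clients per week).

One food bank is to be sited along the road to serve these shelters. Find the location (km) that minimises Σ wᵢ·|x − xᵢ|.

x = 31

For a sum of weighted absolute distances on a line, the optimum is the weighted median (not the mean). Total weight W = 450; half-weight = 225.
Sort by position and accumulate weight:
  km 11 (H, w=150) → cum 150
  km 17 (E, w=40) → cum 190
  km 20 (F, w=20) → cum 210
  km 31 (B, w=50) → cum 260  ≥ 225 → median here
  km 34 (A, w=30) → cum 290
  km 38 (C, w=30) → cum 320
  km 40 (G, w=40) → cum 360
  km 49 (D, w=90) → cum 450
Optimal location: km 31.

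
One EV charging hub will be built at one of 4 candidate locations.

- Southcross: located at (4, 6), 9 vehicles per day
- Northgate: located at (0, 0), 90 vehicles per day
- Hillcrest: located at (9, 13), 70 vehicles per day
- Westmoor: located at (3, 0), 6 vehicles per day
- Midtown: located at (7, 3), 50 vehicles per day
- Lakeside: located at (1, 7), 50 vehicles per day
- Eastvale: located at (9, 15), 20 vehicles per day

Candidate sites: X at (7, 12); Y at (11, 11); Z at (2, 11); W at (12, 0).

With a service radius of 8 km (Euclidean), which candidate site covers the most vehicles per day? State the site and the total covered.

X, covering 149

Coverage radius r = 8 km; a point is covered iff (Δx)²+(Δy)² ≤ 8² = 64.
  X (7, 12): covers {Southcross, Hillcrest, Lakeside, Eastvale} → 149
  Y (11, 11): covers {Hillcrest, Eastvale} → 90
  Z (2, 11): covers {Southcross, Hillcrest, Lakeside} → 129
  W (12, 0): covers {Midtown} → 50
Maximum coverage at X: 149 vehicles per day.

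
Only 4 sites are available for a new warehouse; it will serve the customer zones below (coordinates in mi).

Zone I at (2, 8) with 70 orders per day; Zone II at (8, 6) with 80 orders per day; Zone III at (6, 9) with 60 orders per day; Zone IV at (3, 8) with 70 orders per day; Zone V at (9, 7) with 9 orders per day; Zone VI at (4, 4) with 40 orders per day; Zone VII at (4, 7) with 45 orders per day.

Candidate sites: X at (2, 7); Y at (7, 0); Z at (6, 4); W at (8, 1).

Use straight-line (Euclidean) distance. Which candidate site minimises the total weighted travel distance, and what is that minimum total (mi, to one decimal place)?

X, total 1221.2 mi

Total weighted distance at each candidate:
  X (2, 7): total = 1221.2
  Y (7, 0): total = 2924.7
  Z (6, 4): total = 1552.7
  W (8, 1): total = 2721.5
Minimum is at X with total 1221.2 mi.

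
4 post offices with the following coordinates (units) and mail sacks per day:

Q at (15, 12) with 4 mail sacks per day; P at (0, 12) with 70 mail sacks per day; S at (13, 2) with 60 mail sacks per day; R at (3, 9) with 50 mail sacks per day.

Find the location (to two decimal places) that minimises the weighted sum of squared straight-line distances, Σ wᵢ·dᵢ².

(5.38, 7.92)

The minimiser of Σwᵢ‖p−pᵢ‖² is the weighted centroid p* = (Σwᵢpᵢ)/(Σwᵢ).
Σwᵢ = 184.
Σwᵢxᵢ = 4·15 + 70·0 + 60·13 + 50·3 = 990.
Σwᵢyᵢ = 4·12 + 70·12 + 60·2 + 50·9 = 1458.
x* = 990/184 = 5.38, y* = 1458/184 = 7.92.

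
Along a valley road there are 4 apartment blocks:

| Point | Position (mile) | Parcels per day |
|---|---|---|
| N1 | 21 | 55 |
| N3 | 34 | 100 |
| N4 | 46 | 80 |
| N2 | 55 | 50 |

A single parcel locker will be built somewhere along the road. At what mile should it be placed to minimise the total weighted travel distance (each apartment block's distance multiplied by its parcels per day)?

x = 34

For a sum of weighted absolute distances on a line, the optimum is the weighted median (not the mean). Total weight W = 285; half-weight = 142.5.
Sort by position and accumulate weight:
  mile 21 (N1, w=55) → cum 55
  mile 34 (N3, w=100) → cum 155  ≥ 142.5 → median here
  mile 46 (N4, w=80) → cum 235
  mile 55 (N2, w=50) → cum 285
Optimal location: mile 34.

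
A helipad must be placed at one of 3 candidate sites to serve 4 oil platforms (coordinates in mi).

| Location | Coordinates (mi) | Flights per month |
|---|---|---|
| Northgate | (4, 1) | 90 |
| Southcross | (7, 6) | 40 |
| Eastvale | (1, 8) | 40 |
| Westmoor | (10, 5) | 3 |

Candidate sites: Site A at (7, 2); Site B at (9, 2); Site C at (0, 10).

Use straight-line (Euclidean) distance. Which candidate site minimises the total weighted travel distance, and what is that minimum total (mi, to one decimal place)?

Total weighted distance at each candidate:
  Site A (7, 2): total = 796.7
  Site B (9, 2): total = 1047.3
  Site C (0, 10): total = 1331.9
Minimum is at Site A with total 796.7 mi.

Site A, total 796.7 mi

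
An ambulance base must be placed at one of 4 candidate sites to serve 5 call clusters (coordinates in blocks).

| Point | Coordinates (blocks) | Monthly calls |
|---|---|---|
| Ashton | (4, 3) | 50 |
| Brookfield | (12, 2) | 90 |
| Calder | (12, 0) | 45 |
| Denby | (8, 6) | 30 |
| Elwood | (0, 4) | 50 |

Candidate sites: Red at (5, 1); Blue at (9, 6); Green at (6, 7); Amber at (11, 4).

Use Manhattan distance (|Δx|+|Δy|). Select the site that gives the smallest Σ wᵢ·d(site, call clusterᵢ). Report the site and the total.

Amber, total 1595 blocks

Total weighted distance at each candidate:
  Red (5, 1): total = 1870
  Blue (9, 6): total = 2015
  Green (6, 7): total = 2415
  Amber (11, 4): total = 1595
Minimum is at Amber with total 1595 blocks.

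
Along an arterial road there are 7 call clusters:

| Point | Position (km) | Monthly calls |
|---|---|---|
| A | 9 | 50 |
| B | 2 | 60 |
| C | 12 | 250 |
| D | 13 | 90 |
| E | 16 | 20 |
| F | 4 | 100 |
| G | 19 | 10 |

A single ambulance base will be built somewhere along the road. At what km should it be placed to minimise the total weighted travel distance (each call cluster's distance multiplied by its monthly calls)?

For a sum of weighted absolute distances on a line, the optimum is the weighted median (not the mean). Total weight W = 580; half-weight = 290.
Sort by position and accumulate weight:
  km 2 (B, w=60) → cum 60
  km 4 (F, w=100) → cum 160
  km 9 (A, w=50) → cum 210
  km 12 (C, w=250) → cum 460  ≥ 290 → median here
  km 13 (D, w=90) → cum 550
  km 16 (E, w=20) → cum 570
  km 19 (G, w=10) → cum 580
Optimal location: km 12.

x = 12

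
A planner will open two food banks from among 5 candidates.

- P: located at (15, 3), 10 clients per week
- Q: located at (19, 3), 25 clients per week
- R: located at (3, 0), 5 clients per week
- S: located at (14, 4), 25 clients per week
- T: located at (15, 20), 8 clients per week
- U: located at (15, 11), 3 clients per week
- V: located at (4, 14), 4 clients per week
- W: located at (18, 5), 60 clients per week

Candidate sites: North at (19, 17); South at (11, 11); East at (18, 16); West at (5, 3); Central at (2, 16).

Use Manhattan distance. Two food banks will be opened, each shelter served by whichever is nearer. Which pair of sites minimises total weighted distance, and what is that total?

{East, West}, total 1513

Evaluate every pair (each demand assigned to the nearer of the two):
  {East, West}: total = 1513
  {South, East}: total = 1583
  {North, West}: total = 1639
  {South, West}: total = 1661
  {North, South}: total = 1703
  {East, Central}: total = 1751
  {South, Central}: total = 1767
  {West, Central}: total = 1831
  {North, East}: total = 1869
  {North, Central}: total = 1947
Best pair: {East, West} with total 1513.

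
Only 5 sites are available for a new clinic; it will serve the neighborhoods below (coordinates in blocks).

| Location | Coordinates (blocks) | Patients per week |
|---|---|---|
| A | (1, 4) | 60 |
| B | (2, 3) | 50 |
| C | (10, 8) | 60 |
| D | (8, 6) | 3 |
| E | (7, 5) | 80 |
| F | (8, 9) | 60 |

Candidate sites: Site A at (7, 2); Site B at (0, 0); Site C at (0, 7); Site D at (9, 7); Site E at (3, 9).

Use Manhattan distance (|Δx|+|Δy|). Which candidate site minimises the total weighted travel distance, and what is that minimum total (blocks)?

Total weighted distance at each candidate:
  Site A (7, 2): total = 2055
  Site B (0, 0): total = 3652
  Site C (0, 7): total = 2547
  Site D (9, 7): total = 1836
  Site E (3, 9): total = 2214
Minimum is at Site D with total 1836 blocks.

Site D, total 1836 blocks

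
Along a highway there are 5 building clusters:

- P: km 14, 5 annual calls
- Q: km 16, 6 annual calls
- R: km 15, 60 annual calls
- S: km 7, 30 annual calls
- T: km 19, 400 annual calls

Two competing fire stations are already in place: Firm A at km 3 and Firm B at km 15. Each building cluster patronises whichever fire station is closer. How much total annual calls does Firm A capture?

30

The indifferent point is the midpoint (3+15)/2 = 9; building clusters left of it (closer to Firm A at 3) go to Firm A, those right go to Firm B.
  S at 7 (w=30) → Firm A
  P at 14 (w=5) → Firm B
  R at 15 (w=60) → Firm B
  Q at 16 (w=6) → Firm B
  T at 19 (w=400) → Firm B
Firm A captures 30; Firm B captures 471.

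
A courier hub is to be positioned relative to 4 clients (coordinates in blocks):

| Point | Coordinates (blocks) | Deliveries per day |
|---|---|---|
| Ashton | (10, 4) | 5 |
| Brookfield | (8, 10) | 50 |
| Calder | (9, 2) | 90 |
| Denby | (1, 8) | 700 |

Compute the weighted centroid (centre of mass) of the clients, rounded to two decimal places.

The minimiser of Σwᵢ‖p−pᵢ‖² is the weighted centroid p* = (Σwᵢpᵢ)/(Σwᵢ).
Σwᵢ = 845.
Σwᵢxᵢ = 5·10 + 50·8 + 90·9 + 700·1 = 1960.
Σwᵢyᵢ = 5·4 + 50·10 + 90·2 + 700·8 = 6300.
x* = 1960/845 = 2.32, y* = 6300/845 = 7.46.

(2.32, 7.46)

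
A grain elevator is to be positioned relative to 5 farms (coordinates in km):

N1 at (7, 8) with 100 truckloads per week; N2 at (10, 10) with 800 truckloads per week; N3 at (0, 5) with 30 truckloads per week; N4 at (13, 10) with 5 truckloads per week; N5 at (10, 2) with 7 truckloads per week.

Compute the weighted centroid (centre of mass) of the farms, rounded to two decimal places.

(9.38, 9.57)

The minimiser of Σwᵢ‖p−pᵢ‖² is the weighted centroid p* = (Σwᵢpᵢ)/(Σwᵢ).
Σwᵢ = 942.
Σwᵢxᵢ = 100·7 + 800·10 + 30·0 + 5·13 + 7·10 = 8835.
Σwᵢyᵢ = 100·8 + 800·10 + 30·5 + 5·10 + 7·2 = 9014.
x* = 8835/942 = 9.38, y* = 9014/942 = 9.57.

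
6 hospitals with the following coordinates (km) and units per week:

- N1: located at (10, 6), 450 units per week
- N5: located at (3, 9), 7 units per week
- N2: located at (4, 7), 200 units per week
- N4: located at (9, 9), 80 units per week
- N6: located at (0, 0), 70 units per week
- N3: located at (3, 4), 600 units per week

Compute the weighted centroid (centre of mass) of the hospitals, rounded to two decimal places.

(5.57, 5.18)

The minimiser of Σwᵢ‖p−pᵢ‖² is the weighted centroid p* = (Σwᵢpᵢ)/(Σwᵢ).
Σwᵢ = 1407.
Σwᵢxᵢ = 450·10 + 7·3 + 200·4 + 80·9 + 70·0 + 600·3 = 7841.
Σwᵢyᵢ = 450·6 + 7·9 + 200·7 + 80·9 + 70·0 + 600·4 = 7283.
x* = 7841/1407 = 5.57, y* = 7283/1407 = 5.18.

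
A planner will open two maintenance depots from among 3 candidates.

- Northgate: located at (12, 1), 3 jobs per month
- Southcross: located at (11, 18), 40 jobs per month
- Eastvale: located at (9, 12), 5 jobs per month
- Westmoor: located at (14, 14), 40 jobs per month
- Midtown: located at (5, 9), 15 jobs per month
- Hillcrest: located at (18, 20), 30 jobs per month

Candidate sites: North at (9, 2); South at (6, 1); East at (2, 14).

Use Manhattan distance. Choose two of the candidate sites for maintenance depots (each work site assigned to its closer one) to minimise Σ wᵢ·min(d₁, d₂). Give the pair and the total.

Evaluate every pair (each demand assigned to the nearer of the two):
  {North, East}: total = 1837
  {South, East}: total = 1843
  {North, South}: total = 2407
Best pair: {North, East} with total 1837.

{North, East}, total 1837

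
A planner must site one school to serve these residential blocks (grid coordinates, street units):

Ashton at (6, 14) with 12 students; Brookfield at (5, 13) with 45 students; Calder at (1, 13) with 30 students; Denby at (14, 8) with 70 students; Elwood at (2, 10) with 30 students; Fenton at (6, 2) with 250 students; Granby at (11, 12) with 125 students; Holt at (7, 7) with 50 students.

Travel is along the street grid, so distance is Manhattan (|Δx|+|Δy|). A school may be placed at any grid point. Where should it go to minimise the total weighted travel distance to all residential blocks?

(6, 8)

Manhattan distance separates: Σwᵢ(|x−xᵢ|+|y−yᵢ|) = Σwᵢ|x−xᵢ| + Σwᵢ|y−yᵢ|, so x and y are optimised independently as 1-D weighted medians.
Total weight W = 612; half = 306.
x-coordinate, sorted with cumulative weight:
  x=1 (Calder, w=30) cum 30
  x=2 (Elwood, w=30) cum 60
  x=5 (Brookfield, w=45) cum 105
  x=6 (Ashton, w=12) cum 117
  x=6 (Fenton, w=250) cum 367  ← median
  x=7 (Holt, w=50) cum 417
  x=11 (Granby, w=125) cum 542
  x=14 (Denby, w=70) cum 612
⇒ x* = 6
y-coordinate, sorted with cumulative weight:
  y=2 (Fenton, w=250) cum 250
  y=7 (Holt, w=50) cum 300
  y=8 (Denby, w=70) cum 370  ← median
  y=10 (Elwood, w=30) cum 400
  y=12 (Granby, w=125) cum 525
  y=13 (Brookfield, w=45) cum 570
  y=13 (Calder, w=30) cum 600
  y=14 (Ashton, w=12) cum 612
⇒ y* = 8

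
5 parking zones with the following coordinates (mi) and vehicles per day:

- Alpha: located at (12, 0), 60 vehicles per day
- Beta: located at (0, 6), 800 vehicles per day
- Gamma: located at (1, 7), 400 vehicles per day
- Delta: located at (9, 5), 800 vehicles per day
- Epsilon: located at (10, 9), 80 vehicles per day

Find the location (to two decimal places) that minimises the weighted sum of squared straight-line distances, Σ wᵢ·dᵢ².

(4.26, 5.76)

The minimiser of Σwᵢ‖p−pᵢ‖² is the weighted centroid p* = (Σwᵢpᵢ)/(Σwᵢ).
Σwᵢ = 2140.
Σwᵢxᵢ = 60·12 + 800·0 + 400·1 + 800·9 + 80·10 = 9120.
Σwᵢyᵢ = 60·0 + 800·6 + 400·7 + 800·5 + 80·9 = 12320.
x* = 9120/2140 = 4.26, y* = 12320/2140 = 5.76.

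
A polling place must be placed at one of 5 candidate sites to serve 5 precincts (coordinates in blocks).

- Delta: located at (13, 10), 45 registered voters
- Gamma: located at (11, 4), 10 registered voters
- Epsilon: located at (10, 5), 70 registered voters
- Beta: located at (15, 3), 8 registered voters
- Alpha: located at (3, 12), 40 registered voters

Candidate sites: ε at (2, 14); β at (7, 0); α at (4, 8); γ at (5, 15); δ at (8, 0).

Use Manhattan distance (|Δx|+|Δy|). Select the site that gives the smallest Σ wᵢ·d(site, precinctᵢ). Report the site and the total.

Total weighted distance at each candidate:
  ε (2, 14): total = 2367
  β (7, 0): total = 2088
  α (4, 8): total = 1563
  γ (5, 15): total = 2181
  δ (8, 0): total = 1995
Minimum is at α with total 1563 blocks.

α, total 1563 blocks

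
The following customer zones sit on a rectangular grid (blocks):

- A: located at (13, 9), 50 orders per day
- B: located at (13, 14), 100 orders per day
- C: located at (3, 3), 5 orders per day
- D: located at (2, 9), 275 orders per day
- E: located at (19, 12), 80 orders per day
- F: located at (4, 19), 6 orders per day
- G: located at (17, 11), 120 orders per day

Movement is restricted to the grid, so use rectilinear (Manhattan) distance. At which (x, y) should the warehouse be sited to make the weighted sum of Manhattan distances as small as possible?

Manhattan distance separates: Σwᵢ(|x−xᵢ|+|y−yᵢ|) = Σwᵢ|x−xᵢ| + Σwᵢ|y−yᵢ|, so x and y are optimised independently as 1-D weighted medians.
Total weight W = 636; half = 318.
x-coordinate, sorted with cumulative weight:
  x=2 (D, w=275) cum 275
  x=3 (C, w=5) cum 280
  x=4 (F, w=6) cum 286
  x=13 (A, w=50) cum 336  ← median
  x=13 (B, w=100) cum 436
  x=17 (G, w=120) cum 556
  x=19 (E, w=80) cum 636
⇒ x* = 13
y-coordinate, sorted with cumulative weight:
  y=3 (C, w=5) cum 5
  y=9 (A, w=50) cum 55
  y=9 (D, w=275) cum 330  ← median
  y=11 (G, w=120) cum 450
  y=12 (E, w=80) cum 530
  y=14 (B, w=100) cum 630
  y=19 (F, w=6) cum 636
⇒ y* = 9

(13, 9)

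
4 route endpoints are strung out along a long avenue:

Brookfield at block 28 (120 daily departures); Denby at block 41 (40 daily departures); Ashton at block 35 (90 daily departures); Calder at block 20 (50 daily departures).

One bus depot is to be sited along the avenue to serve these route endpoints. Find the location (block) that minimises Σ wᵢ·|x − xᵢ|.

For a sum of weighted absolute distances on a line, the optimum is the weighted median (not the mean). Total weight W = 300; half-weight = 150.
Sort by position and accumulate weight:
  block 20 (Calder, w=50) → cum 50
  block 28 (Brookfield, w=120) → cum 170  ≥ 150 → median here
  block 35 (Ashton, w=90) → cum 260
  block 41 (Denby, w=40) → cum 300
Optimal location: block 28.

x = 28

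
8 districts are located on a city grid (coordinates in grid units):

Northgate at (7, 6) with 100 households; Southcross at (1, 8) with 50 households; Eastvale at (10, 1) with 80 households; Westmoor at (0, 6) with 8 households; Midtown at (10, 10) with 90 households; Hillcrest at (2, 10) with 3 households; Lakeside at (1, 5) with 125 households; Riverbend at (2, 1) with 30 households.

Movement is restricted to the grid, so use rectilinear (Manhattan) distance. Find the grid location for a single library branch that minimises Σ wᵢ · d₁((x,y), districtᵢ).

(7, 6)

Manhattan distance separates: Σwᵢ(|x−xᵢ|+|y−yᵢ|) = Σwᵢ|x−xᵢ| + Σwᵢ|y−yᵢ|, so x and y are optimised independently as 1-D weighted medians.
Total weight W = 486; half = 243.
x-coordinate, sorted with cumulative weight:
  x=0 (Westmoor, w=8) cum 8
  x=1 (Southcross, w=50) cum 58
  x=1 (Lakeside, w=125) cum 183
  x=2 (Hillcrest, w=3) cum 186
  x=2 (Riverbend, w=30) cum 216
  x=7 (Northgate, w=100) cum 316  ← median
  x=10 (Eastvale, w=80) cum 396
  x=10 (Midtown, w=90) cum 486
⇒ x* = 7
y-coordinate, sorted with cumulative weight:
  y=1 (Eastvale, w=80) cum 80
  y=1 (Riverbend, w=30) cum 110
  y=5 (Lakeside, w=125) cum 235
  y=6 (Northgate, w=100) cum 335  ← median
  y=6 (Westmoor, w=8) cum 343
  y=8 (Southcross, w=50) cum 393
  y=10 (Midtown, w=90) cum 483
  y=10 (Hillcrest, w=3) cum 486
⇒ y* = 6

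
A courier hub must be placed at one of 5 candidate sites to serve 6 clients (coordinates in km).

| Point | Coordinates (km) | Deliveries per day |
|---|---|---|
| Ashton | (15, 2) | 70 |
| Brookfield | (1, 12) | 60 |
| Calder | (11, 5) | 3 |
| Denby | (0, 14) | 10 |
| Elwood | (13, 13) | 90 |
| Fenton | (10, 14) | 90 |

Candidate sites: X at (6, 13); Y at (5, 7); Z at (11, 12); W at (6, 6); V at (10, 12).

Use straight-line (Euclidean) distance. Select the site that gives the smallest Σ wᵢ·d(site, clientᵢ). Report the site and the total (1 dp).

Total weighted distance at each candidate:
  X (6, 13): total = 2391.0
  Y (5, 7): total = 2946.0
  Z (11, 12): total = 1889.2
  W (6, 6): total = 2969.3
  V (10, 12): total = 1910.4
Minimum is at Z with total 1889.2 km.

Z, total 1889.2 km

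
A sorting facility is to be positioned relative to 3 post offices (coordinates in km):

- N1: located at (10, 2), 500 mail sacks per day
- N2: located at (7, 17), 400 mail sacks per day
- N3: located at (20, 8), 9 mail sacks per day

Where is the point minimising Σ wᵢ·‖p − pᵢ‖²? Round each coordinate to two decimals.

(8.78, 8.66)

The minimiser of Σwᵢ‖p−pᵢ‖² is the weighted centroid p* = (Σwᵢpᵢ)/(Σwᵢ).
Σwᵢ = 909.
Σwᵢxᵢ = 500·10 + 400·7 + 9·20 = 7980.
Σwᵢyᵢ = 500·2 + 400·17 + 9·8 = 7872.
x* = 7980/909 = 8.78, y* = 7872/909 = 8.66.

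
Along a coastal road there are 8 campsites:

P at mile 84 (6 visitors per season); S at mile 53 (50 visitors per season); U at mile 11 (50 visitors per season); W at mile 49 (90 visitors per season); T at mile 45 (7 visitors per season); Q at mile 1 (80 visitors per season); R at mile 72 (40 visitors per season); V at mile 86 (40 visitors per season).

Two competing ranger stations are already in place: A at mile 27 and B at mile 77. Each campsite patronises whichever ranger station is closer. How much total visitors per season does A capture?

227

The indifferent point is the midpoint (27+77)/2 = 52; campsites left of it (closer to A at 27) go to A, those right go to B.
  Q at 1 (w=80) → A
  U at 11 (w=50) → A
  T at 45 (w=7) → A
  W at 49 (w=90) → A
  S at 53 (w=50) → B
  R at 72 (w=40) → B
  P at 84 (w=6) → B
  V at 86 (w=40) → B
A captures 227; B captures 136.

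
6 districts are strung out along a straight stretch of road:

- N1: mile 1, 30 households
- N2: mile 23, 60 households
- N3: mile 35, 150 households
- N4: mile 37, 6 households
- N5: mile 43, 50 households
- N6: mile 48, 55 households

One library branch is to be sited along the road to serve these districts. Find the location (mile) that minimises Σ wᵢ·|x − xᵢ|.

x = 35

For a sum of weighted absolute distances on a line, the optimum is the weighted median (not the mean). Total weight W = 351; half-weight = 175.5.
Sort by position and accumulate weight:
  mile 1 (N1, w=30) → cum 30
  mile 23 (N2, w=60) → cum 90
  mile 35 (N3, w=150) → cum 240  ≥ 175.5 → median here
  mile 37 (N4, w=6) → cum 246
  mile 43 (N5, w=50) → cum 296
  mile 48 (N6, w=55) → cum 351
Optimal location: mile 35.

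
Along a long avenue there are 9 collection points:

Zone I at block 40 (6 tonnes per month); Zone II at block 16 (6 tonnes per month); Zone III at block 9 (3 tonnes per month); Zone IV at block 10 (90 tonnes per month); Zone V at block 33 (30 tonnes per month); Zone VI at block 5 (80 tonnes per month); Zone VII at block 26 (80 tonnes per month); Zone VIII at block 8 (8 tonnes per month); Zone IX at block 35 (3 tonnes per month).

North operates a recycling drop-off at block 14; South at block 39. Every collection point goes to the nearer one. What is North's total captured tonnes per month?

The indifferent point is the midpoint (14+39)/2 = 26.5; collection points left of it (closer to North at 14) go to North, those right go to South.
  Zone VI at 5 (w=80) → North
  Zone VIII at 8 (w=8) → North
  Zone III at 9 (w=3) → North
  Zone IV at 10 (w=90) → North
  Zone II at 16 (w=6) → North
  Zone VII at 26 (w=80) → North
  Zone V at 33 (w=30) → South
  Zone IX at 35 (w=3) → South
  Zone I at 40 (w=6) → South
North captures 267; South captures 39.

267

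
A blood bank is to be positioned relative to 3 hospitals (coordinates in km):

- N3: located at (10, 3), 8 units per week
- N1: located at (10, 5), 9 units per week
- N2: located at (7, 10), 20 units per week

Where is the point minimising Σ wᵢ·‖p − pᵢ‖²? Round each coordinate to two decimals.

The minimiser of Σwᵢ‖p−pᵢ‖² is the weighted centroid p* = (Σwᵢpᵢ)/(Σwᵢ).
Σwᵢ = 37.
Σwᵢxᵢ = 8·10 + 9·10 + 20·7 = 310.
Σwᵢyᵢ = 8·3 + 9·5 + 20·10 = 269.
x* = 310/37 = 8.38, y* = 269/37 = 7.27.

(8.38, 7.27)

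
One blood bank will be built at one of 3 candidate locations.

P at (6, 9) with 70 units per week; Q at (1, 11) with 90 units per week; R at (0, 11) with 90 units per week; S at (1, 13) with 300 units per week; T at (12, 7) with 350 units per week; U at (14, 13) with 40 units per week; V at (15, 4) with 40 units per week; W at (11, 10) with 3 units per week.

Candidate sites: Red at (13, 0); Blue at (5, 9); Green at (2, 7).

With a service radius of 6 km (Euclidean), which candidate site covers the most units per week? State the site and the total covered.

Blue, covering 550

Coverage radius r = 6 km; a point is covered iff (Δx)²+(Δy)² ≤ 6² = 36.
  Red (13, 0): covers {V} → 40
  Blue (5, 9): covers {P, Q, R, S} → 550
  Green (2, 7): covers {P, Q, R} → 250
Maximum coverage at Blue: 550 units per week.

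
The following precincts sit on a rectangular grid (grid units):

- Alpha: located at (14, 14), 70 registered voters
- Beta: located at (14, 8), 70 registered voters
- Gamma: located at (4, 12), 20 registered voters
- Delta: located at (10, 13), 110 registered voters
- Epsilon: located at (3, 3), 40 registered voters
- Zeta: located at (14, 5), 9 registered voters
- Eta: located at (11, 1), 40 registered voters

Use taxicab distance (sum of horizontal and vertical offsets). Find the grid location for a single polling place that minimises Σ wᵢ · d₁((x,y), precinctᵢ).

(11, 13)

Manhattan distance separates: Σwᵢ(|x−xᵢ|+|y−yᵢ|) = Σwᵢ|x−xᵢ| + Σwᵢ|y−yᵢ|, so x and y are optimised independently as 1-D weighted medians.
Total weight W = 359; half = 179.5.
x-coordinate, sorted with cumulative weight:
  x=3 (Epsilon, w=40) cum 40
  x=4 (Gamma, w=20) cum 60
  x=10 (Delta, w=110) cum 170
  x=11 (Eta, w=40) cum 210  ← median
  x=14 (Alpha, w=70) cum 280
  x=14 (Beta, w=70) cum 350
  x=14 (Zeta, w=9) cum 359
⇒ x* = 11
y-coordinate, sorted with cumulative weight:
  y=1 (Eta, w=40) cum 40
  y=3 (Epsilon, w=40) cum 80
  y=5 (Zeta, w=9) cum 89
  y=8 (Beta, w=70) cum 159
  y=12 (Gamma, w=20) cum 179
  y=13 (Delta, w=110) cum 289  ← median
  y=14 (Alpha, w=70) cum 359
⇒ y* = 13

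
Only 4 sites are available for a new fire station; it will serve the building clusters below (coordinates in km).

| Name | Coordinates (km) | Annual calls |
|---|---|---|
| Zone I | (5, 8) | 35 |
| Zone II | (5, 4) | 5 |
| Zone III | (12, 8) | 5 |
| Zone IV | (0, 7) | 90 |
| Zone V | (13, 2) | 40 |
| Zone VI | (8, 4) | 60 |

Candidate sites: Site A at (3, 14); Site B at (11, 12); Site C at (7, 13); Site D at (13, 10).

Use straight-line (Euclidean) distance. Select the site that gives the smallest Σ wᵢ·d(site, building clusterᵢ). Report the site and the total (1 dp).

Site C, total 2144.2 km

Total weighted distance at each candidate:
  Site A (3, 14): total = 2307.5
  Site B (11, 12): total = 2331.0
  Site C (7, 13): total = 2144.2
  Site D (13, 10): total = 2339.2
Minimum is at Site C with total 2144.2 km.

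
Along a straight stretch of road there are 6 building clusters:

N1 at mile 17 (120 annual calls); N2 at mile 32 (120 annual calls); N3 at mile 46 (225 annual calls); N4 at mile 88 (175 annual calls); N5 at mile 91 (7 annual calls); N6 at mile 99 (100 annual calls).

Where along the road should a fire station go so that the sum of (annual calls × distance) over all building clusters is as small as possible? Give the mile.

For a sum of weighted absolute distances on a line, the optimum is the weighted median (not the mean). Total weight W = 747; half-weight = 373.5.
Sort by position and accumulate weight:
  mile 17 (N1, w=120) → cum 120
  mile 32 (N2, w=120) → cum 240
  mile 46 (N3, w=225) → cum 465  ≥ 373.5 → median here
  mile 88 (N4, w=175) → cum 640
  mile 91 (N5, w=7) → cum 647
  mile 99 (N6, w=100) → cum 747
Optimal location: mile 46.

x = 46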